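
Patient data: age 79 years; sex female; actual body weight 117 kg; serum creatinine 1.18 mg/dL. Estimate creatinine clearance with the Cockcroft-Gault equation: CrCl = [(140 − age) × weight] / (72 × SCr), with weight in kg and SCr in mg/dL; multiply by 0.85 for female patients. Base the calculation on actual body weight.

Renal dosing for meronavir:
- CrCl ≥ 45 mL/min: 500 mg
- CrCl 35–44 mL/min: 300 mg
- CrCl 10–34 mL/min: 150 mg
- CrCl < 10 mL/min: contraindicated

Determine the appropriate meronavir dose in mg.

500 mg

CrCl = (140 − 79) × 117 / (72 × 1.18) × 0.85 = 7137.0 / 84.96 × 0.85 ≈ 71.4 mL/min
CrCl ≈ 71 mL/min → bracket ≥ 45 mL/min.
Dose for this bracket: 500 mg.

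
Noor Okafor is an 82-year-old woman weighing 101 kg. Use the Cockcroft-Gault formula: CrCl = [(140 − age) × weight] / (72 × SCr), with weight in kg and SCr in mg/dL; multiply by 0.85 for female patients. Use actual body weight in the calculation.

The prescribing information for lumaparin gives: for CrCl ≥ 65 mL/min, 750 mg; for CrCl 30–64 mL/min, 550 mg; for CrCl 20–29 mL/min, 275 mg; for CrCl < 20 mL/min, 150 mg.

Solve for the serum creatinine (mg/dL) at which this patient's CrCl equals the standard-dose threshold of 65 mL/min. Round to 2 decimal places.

Standard dose requires CrCl ≥ 65 mL/min.
Set (140 − 82) × 101 × 0.85 / (72 × SCr) = 65
SCr = (140 − 82) × 101 × 0.85 / (72 × 65) = 1.064 mg/dL

1.06 mg/dL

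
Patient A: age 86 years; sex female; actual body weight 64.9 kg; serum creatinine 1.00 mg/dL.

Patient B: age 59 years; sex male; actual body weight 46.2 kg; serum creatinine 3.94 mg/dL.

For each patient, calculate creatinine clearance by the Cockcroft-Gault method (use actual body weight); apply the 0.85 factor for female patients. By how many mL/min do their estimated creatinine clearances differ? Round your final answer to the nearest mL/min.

Patient A: CrCl = (140 − 86) × 64.9 / (72 × 1) × 0.85 = 3504.6 / 72.00 × 0.85 ≈ 41.4 mL/min
Patient B: CrCl = (140 − 59) × 46.2 / (72 × 3.94) = 3742.2 / 283.68 ≈ 13.2 mL/min
|41.4 − 13.2| = 28.2 mL/min

28 mL/min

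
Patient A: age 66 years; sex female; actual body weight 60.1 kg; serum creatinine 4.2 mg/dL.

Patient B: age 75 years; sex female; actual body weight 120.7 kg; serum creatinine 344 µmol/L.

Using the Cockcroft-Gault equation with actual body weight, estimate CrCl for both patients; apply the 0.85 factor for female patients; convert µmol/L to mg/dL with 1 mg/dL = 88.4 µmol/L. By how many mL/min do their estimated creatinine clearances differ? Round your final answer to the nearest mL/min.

Patient A: CrCl = (140 − 66) × 60.1 / (72 × 4.2) × 0.85 = 4447.4 / 302.40 × 0.85 ≈ 12.5 mL/min
Patient B: SCr = 344 / 88.4 = 3.891 mg/dL
Patient B: CrCl = (140 − 75) × 120.7 / (72 × 3.891) × 0.85 = 7845.5 / 280.15 × 0.85 ≈ 23.8 mL/min
|12.5 − 23.8| = 11.3 mL/min

11 mL/min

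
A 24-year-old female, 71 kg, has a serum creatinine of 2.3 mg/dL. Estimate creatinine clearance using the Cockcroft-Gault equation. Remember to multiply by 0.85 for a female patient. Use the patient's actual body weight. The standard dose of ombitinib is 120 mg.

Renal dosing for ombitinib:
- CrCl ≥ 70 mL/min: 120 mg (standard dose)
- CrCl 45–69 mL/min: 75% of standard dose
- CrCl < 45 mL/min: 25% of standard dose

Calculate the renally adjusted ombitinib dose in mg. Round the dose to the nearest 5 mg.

CrCl = (140 − 24) × 71 / (72 × 2.3) × 0.85 = 8236.0 / 165.60 × 0.85 ≈ 42.3 mL/min
CrCl ≈ 42 mL/min → bracket < 45 mL/min.
25% of 120 mg = 30 mg

30 mg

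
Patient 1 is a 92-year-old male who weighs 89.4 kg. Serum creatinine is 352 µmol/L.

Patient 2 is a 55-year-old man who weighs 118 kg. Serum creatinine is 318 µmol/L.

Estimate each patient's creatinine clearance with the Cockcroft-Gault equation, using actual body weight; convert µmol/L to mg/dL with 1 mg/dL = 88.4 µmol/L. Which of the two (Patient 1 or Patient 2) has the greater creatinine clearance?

Patient 2

Patient 1: SCr = 352 / 88.4 = 3.982 mg/dL
Patient 1: CrCl = (140 − 92) × 89.4 / (72 × 3.982) = 4291.2 / 286.70 ≈ 15.0 mL/min
Patient 2: SCr = 318 / 88.4 = 3.597 mg/dL
Patient 2: CrCl = (140 − 55) × 118 / (72 × 3.597) = 10030.0 / 258.98 ≈ 38.7 mL/min
15.0 vs 38.7 mL/min → Patient 2 is higher.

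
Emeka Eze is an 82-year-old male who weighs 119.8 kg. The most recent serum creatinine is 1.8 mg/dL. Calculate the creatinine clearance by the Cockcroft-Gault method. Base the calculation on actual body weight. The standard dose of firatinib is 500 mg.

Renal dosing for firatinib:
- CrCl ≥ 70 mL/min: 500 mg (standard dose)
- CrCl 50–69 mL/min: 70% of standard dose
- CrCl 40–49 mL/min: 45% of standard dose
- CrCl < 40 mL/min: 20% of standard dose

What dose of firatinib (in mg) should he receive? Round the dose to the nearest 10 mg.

CrCl = (140 − 82) × 119.8 / (72 × 1.8) = 6948.4 / 129.60 ≈ 53.6 mL/min
CrCl ≈ 54 mL/min → bracket 50–69 mL/min.
70% of 500 mg = 350 mg

350 mg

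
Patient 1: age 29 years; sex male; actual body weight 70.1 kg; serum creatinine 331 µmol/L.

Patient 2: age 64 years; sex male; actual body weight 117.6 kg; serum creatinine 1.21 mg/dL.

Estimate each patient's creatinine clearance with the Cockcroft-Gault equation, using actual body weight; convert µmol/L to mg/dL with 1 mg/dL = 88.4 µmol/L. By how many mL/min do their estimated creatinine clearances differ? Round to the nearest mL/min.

Patient 1: SCr = 331 / 88.4 = 3.744 mg/dL
Patient 1: CrCl = (140 − 29) × 70.1 / (72 × 3.744) = 7781.1 / 269.57 ≈ 28.9 mL/min
Patient 2: CrCl = (140 − 64) × 117.6 / (72 × 1.21) = 8937.6 / 87.12 ≈ 102.6 mL/min
|28.9 − 102.6| = 73.7 mL/min

74 mL/min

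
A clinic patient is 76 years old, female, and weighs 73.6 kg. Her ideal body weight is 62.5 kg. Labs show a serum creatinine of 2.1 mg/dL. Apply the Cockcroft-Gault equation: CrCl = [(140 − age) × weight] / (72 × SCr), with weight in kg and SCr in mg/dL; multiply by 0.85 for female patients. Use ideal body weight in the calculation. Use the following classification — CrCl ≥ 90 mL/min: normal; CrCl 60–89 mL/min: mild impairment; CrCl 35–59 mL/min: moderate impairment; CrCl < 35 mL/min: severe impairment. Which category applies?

severe impairment

CrCl = (140 − 76) × 62.5 / (72 × 2.1) × 0.85 = 4000.0 / 151.20 × 0.85 ≈ 22.5 mL/min
22 mL/min falls in the 'severe impairment' range.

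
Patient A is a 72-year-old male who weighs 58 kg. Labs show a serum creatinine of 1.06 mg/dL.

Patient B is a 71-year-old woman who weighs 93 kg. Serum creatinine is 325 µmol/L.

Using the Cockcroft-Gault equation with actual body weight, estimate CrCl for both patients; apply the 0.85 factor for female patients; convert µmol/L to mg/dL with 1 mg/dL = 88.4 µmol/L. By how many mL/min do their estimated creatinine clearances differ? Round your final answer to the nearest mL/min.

31 mL/min

Patient A: CrCl = (140 − 72) × 58 / (72 × 1.06) = 3944.0 / 76.32 ≈ 51.7 mL/min
Patient B: SCr = 325 / 88.4 = 3.676 mg/dL
Patient B: CrCl = (140 − 71) × 93 / (72 × 3.676) × 0.85 = 6417.0 / 264.67 × 0.85 ≈ 20.6 mL/min
|51.7 − 20.6| = 31.1 mL/min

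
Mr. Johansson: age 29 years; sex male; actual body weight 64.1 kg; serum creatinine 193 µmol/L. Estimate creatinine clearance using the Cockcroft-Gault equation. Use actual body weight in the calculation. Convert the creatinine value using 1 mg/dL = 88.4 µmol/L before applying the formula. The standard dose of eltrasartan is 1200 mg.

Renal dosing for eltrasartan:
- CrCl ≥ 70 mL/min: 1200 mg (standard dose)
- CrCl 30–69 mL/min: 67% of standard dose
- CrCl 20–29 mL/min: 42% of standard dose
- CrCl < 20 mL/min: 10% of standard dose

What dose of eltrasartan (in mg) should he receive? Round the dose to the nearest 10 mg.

800 mg

SCr = 193 / 88.4 = 2.183 mg/dL
CrCl = (140 − 29) × 64.1 / (72 × 2.183) = 7115.1 / 157.18 ≈ 45.3 mL/min
CrCl ≈ 45 mL/min → bracket 30–69 mL/min.
67% of 1200 mg = 804 mg → 800 mg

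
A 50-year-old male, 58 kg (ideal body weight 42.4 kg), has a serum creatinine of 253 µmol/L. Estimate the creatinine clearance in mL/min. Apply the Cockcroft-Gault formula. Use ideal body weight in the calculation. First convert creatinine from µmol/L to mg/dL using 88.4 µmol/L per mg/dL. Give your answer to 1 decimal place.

SCr = 253 / 88.4 = 2.862 mg/dL
CrCl = (140 − 50) × 42.4 / (72 × 2.862) = 3816.0 / 206.06 ≈ 18.5 mL/min

18.5 mL/min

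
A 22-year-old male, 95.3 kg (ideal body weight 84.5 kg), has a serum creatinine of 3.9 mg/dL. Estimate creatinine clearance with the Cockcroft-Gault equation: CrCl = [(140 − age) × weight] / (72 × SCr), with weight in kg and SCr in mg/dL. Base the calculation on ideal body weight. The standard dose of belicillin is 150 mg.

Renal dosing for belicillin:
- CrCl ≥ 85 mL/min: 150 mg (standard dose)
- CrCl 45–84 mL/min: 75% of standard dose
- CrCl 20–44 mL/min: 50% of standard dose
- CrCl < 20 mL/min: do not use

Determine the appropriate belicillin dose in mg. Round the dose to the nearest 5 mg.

CrCl = (140 − 22) × 84.5 / (72 × 3.9) = 9971.0 / 280.80 ≈ 35.5 mL/min
CrCl ≈ 36 mL/min → bracket 20–44 mL/min.
50% of 150 mg = 75 mg

75 mg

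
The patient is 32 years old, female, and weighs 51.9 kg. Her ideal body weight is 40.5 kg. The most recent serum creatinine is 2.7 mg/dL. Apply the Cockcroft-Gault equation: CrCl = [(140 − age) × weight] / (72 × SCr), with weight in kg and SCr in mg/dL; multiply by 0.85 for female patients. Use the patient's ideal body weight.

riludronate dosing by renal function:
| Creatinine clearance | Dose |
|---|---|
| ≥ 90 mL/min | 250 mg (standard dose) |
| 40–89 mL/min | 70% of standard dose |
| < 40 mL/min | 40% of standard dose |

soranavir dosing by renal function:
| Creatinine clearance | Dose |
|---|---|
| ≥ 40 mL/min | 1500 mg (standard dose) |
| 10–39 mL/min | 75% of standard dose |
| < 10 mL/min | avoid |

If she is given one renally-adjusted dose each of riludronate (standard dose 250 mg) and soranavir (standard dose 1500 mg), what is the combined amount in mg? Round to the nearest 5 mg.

1225 mg

CrCl = (140 − 32) × 40.5 / (72 × 2.7) × 0.85 = 4374.0 / 194.40 × 0.85 ≈ 19.1 mL/min
CrCl ≈ 19 mL/min.
riludronate: < 40 mL/min → 40% of 250 mg = 100 mg.
soranavir: 10–39 mL/min → 75% of 1500 mg = 1125 mg.
Total = 100 + 1125 = 1225 mg.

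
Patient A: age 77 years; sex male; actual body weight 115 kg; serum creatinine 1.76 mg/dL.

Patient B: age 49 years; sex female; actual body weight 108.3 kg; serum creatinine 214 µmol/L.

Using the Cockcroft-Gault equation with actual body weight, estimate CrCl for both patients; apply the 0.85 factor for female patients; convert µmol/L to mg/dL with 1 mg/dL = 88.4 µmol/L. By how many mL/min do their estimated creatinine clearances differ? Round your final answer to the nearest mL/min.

Patient A: CrCl = (140 − 77) × 115 / (72 × 1.76) = 7245.0 / 126.72 ≈ 57.2 mL/min
Patient B: SCr = 214 / 88.4 = 2.421 mg/dL
Patient B: CrCl = (140 − 49) × 108.3 / (72 × 2.421) × 0.85 = 9855.3 / 174.31 × 0.85 ≈ 48.1 mL/min
|57.2 − 48.1| = 9.1 mL/min

9 mL/min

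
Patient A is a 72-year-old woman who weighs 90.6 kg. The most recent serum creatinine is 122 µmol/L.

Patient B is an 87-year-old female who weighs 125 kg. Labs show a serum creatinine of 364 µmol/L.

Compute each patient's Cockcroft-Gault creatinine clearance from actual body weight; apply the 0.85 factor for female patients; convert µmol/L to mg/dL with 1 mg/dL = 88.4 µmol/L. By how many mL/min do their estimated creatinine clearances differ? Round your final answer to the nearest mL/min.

Patient A: SCr = 122 / 88.4 = 1.38 mg/dL
Patient A: CrCl = (140 − 72) × 90.6 / (72 × 1.38) × 0.85 = 6160.8 / 99.36 × 0.85 ≈ 52.7 mL/min
Patient B: SCr = 364 / 88.4 = 4.118 mg/dL
Patient B: CrCl = (140 − 87) × 125 / (72 × 4.118) × 0.85 = 6625.0 / 296.50 × 0.85 ≈ 19.0 mL/min
|52.7 − 19.0| = 33.7 mL/min

34 mL/min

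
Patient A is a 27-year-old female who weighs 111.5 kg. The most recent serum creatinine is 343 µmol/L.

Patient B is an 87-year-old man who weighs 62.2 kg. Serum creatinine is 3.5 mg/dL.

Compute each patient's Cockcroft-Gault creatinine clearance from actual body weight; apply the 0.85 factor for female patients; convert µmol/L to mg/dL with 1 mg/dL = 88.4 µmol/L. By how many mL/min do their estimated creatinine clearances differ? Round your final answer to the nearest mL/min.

25 mL/min

Patient A: SCr = 343 / 88.4 = 3.88 mg/dL
Patient A: CrCl = (140 − 27) × 111.5 / (72 × 3.88) × 0.85 = 12599.5 / 279.36 × 0.85 ≈ 38.3 mL/min
Patient B: CrCl = (140 − 87) × 62.2 / (72 × 3.5) = 3296.6 / 252.00 ≈ 13.1 mL/min
|38.3 − 13.1| = 25.2 mL/min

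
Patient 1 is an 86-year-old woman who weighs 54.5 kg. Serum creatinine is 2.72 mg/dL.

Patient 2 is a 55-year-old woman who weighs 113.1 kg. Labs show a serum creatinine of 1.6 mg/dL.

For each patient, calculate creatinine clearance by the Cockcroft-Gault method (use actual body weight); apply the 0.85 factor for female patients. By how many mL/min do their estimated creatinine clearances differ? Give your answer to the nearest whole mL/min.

58 mL/min

Patient 1: CrCl = (140 − 86) × 54.5 / (72 × 2.72) × 0.85 = 2943.0 / 195.84 × 0.85 ≈ 12.8 mL/min
Patient 2: CrCl = (140 − 55) × 113.1 / (72 × 1.6) × 0.85 = 9613.5 / 115.20 × 0.85 ≈ 70.9 mL/min
|12.8 − 70.9| = 58.1 mL/min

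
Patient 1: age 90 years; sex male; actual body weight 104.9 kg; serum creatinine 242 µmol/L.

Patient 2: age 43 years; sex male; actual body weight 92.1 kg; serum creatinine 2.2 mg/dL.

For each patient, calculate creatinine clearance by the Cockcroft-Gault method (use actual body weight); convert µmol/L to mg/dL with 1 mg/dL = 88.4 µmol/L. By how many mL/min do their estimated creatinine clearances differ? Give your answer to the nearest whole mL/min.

Patient 1: SCr = 242 / 88.4 = 2.738 mg/dL
Patient 1: CrCl = (140 − 90) × 104.9 / (72 × 2.738) = 5245.0 / 197.14 ≈ 26.6 mL/min
Patient 2: CrCl = (140 − 43) × 92.1 / (72 × 2.2) = 8933.7 / 158.40 ≈ 56.4 mL/min
|26.6 − 56.4| = 29.8 mL/min

30 mL/min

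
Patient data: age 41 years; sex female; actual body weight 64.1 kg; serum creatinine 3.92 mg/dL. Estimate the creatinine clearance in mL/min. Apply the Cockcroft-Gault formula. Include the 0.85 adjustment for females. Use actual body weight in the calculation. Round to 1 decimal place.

19.1 mL/min

CrCl = (140 − 41) × 64.1 / (72 × 3.92) × 0.85 = 6345.9 / 282.24 × 0.85 ≈ 19.1 mL/min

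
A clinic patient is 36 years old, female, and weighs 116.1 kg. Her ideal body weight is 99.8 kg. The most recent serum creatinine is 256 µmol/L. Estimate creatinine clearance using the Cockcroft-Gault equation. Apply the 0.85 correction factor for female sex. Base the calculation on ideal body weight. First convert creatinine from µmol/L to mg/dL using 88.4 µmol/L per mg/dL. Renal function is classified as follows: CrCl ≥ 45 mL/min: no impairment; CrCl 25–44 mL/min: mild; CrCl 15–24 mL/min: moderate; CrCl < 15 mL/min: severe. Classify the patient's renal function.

mild

SCr = 256 / 88.4 = 2.896 mg/dL
CrCl = (140 − 36) × 99.8 / (72 × 2.896) × 0.85 = 10379.2 / 208.51 × 0.85 ≈ 42.3 mL/min
42 mL/min falls in the 'mild' range.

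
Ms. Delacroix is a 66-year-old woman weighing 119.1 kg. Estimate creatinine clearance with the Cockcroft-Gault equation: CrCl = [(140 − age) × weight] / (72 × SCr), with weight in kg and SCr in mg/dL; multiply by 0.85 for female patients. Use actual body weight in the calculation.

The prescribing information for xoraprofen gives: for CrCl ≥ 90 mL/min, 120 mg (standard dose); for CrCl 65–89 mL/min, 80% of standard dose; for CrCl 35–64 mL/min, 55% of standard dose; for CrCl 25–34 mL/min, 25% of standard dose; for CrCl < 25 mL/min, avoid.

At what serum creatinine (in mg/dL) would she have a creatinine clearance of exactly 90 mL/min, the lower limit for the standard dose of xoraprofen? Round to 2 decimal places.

1.16 mg/dL

Standard dose requires CrCl ≥ 90 mL/min.
Set (140 − 66) × 119.1 × 0.85 / (72 × SCr) = 90
SCr = (140 − 66) × 119.1 × 0.85 / (72 × 90) = 1.156 mg/dL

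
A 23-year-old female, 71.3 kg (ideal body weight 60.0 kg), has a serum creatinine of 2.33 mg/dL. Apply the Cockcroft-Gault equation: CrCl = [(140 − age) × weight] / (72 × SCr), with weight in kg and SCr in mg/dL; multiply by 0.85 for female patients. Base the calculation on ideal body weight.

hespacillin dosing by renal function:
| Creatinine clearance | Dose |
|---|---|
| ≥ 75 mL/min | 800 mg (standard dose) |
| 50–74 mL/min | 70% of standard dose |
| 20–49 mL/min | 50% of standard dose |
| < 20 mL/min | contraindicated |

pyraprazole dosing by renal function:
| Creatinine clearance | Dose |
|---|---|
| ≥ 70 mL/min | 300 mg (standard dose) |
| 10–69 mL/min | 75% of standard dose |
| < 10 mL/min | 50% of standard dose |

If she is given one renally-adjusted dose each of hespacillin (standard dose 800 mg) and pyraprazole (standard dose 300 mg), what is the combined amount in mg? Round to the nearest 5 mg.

CrCl = (140 − 23) × 60 / (72 × 2.33) × 0.85 = 7020.0 / 167.76 × 0.85 ≈ 35.6 mL/min
CrCl ≈ 36 mL/min.
hespacillin: 20–49 mL/min → 50% of 800 mg = 400 mg.
pyraprazole: 10–69 mL/min → 75% of 300 mg = 225 mg.
Total = 400 + 225 = 625 mg.

625 mg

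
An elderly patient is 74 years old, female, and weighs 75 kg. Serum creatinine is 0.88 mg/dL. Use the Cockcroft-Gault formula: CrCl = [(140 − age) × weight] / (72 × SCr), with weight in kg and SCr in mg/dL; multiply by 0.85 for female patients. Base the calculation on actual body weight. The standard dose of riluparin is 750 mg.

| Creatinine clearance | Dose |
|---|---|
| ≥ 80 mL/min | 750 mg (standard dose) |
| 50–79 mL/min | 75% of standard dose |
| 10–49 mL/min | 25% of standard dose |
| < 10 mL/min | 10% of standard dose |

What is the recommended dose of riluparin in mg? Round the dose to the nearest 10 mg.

560 mg

CrCl = (140 − 74) × 75 / (72 × 0.88) × 0.85 = 4950.0 / 63.36 × 0.85 ≈ 66.4 mL/min
CrCl ≈ 66 mL/min → bracket 50–79 mL/min.
75% of 750 mg = 562.5 mg → 560 mg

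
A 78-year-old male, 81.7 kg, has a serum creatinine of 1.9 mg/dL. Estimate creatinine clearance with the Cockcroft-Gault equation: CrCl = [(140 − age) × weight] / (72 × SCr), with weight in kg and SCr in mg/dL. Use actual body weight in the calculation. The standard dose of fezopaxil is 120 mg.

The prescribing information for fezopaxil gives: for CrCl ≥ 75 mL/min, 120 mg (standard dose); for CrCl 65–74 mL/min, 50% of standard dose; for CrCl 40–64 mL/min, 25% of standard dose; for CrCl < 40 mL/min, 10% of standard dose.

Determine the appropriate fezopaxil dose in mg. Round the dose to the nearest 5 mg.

CrCl = (140 − 78) × 81.7 / (72 × 1.9) = 5065.4 / 136.80 ≈ 37.0 mL/min
CrCl ≈ 37 mL/min → bracket < 40 mL/min.
10% of 120 mg = 12 mg → 10 mg

10 mg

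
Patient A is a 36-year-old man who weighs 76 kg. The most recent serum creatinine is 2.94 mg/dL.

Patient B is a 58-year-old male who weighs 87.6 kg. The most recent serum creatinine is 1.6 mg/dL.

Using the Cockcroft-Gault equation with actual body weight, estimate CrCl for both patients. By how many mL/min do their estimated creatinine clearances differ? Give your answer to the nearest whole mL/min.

25 mL/min

Patient A: CrCl = (140 − 36) × 76 / (72 × 2.94) = 7904.0 / 211.68 ≈ 37.3 mL/min
Patient B: CrCl = (140 − 58) × 87.6 / (72 × 1.6) = 7183.2 / 115.20 ≈ 62.4 mL/min
|37.3 − 62.4| = 25.1 mL/min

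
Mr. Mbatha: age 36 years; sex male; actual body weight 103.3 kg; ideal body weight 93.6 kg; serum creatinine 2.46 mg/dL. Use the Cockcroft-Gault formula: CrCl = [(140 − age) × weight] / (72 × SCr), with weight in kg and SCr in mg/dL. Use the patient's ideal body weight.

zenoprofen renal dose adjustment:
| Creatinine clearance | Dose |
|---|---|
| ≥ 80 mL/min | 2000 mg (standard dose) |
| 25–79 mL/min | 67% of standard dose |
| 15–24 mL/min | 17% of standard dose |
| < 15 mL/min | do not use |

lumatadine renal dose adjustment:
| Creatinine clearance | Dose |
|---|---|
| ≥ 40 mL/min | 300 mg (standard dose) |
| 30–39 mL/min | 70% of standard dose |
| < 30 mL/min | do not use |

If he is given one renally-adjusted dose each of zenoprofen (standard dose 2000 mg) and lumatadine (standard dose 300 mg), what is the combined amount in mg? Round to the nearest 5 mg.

CrCl = (140 − 36) × 93.6 / (72 × 2.46) = 9734.4 / 177.12 ≈ 55.0 mL/min
CrCl ≈ 55 mL/min.
zenoprofen: 25–79 mL/min → 67% of 2000 mg = 1340 mg.
lumatadine: ≥ 40 mL/min → 100% of 300 mg = 300 mg.
Total = 1340 + 300 = 1640 mg.

1640 mg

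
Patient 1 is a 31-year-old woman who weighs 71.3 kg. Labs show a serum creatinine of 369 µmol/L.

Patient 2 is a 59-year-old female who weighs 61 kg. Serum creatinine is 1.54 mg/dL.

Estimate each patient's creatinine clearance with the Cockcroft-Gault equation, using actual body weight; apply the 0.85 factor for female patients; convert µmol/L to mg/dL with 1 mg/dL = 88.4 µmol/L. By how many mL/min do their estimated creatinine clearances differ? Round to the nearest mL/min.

16 mL/min

Patient 1: SCr = 369 / 88.4 = 4.174 mg/dL
Patient 1: CrCl = (140 − 31) × 71.3 / (72 × 4.174) × 0.85 = 7771.7 / 300.53 × 0.85 ≈ 22.0 mL/min
Patient 2: CrCl = (140 − 59) × 61 / (72 × 1.54) × 0.85 = 4941.0 / 110.88 × 0.85 ≈ 37.9 mL/min
|22.0 − 37.9| = 15.9 mL/min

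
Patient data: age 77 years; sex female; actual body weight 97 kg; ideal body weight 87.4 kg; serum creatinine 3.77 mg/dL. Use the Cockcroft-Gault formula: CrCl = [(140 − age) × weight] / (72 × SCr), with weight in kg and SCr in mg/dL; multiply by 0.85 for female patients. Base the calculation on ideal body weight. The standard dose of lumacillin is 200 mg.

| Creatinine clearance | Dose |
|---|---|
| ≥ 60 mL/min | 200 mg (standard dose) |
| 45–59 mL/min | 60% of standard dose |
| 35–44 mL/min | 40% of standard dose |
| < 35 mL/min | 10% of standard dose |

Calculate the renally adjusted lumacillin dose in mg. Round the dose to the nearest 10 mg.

20 mg

CrCl = (140 − 77) × 87.4 / (72 × 3.77) × 0.85 = 5506.2 / 271.44 × 0.85 ≈ 17.2 mL/min
CrCl ≈ 17 mL/min → bracket < 35 mL/min.
10% of 200 mg = 20 mg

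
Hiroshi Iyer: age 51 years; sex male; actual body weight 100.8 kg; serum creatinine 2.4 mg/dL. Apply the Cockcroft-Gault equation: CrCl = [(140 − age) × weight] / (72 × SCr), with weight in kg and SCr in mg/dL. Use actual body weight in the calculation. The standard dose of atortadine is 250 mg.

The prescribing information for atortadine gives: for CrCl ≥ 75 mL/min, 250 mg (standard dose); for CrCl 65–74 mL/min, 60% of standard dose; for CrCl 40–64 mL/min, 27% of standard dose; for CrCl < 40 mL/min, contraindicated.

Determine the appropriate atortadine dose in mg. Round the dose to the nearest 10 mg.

CrCl = (140 − 51) × 100.8 / (72 × 2.4) = 8971.2 / 172.80 ≈ 51.9 mL/min
CrCl ≈ 52 mL/min → bracket 40–64 mL/min.
27% of 250 mg = 67.5 mg → 70 mg

70 mg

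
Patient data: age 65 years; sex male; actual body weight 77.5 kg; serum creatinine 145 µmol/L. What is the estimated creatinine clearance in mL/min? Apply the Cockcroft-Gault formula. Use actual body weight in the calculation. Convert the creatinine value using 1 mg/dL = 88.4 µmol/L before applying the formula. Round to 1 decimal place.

49.2 mL/min

SCr = 145 / 88.4 = 1.64 mg/dL
CrCl = (140 − 65) × 77.5 / (72 × 1.64) = 5812.5 / 118.08 ≈ 49.2 mL/min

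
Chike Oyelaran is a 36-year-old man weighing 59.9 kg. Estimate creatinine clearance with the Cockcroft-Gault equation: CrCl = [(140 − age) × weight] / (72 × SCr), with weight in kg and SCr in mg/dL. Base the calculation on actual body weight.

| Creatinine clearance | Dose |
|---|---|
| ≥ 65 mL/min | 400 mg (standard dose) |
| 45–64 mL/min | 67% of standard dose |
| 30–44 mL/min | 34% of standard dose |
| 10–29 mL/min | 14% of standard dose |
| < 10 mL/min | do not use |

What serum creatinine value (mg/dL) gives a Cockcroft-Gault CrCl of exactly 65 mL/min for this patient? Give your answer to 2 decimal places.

1.33 mg/dL

Standard dose requires CrCl ≥ 65 mL/min.
Set (140 − 36) × 59.9 / (72 × SCr) = 65
SCr = (140 − 36) × 59.9 / (72 × 65) = 1.331 mg/dL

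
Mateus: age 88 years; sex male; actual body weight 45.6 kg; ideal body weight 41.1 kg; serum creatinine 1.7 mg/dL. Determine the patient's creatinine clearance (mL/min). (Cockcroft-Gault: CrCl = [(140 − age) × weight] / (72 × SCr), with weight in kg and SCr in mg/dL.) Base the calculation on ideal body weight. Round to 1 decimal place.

17.5 mL/min

CrCl = (140 − 88) × 41.1 / (72 × 1.7) = 2137.2 / 122.40 ≈ 17.5 mL/min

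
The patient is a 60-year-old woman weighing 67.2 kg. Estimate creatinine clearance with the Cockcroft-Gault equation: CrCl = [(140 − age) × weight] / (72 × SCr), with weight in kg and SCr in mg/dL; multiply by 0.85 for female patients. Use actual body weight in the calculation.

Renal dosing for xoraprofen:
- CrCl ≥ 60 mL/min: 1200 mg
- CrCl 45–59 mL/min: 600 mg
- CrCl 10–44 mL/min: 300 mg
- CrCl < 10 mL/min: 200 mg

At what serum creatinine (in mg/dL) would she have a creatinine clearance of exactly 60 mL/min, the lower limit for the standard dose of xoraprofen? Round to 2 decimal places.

1.06 mg/dL

Standard dose requires CrCl ≥ 60 mL/min.
Set (140 − 60) × 67.2 × 0.85 / (72 × SCr) = 60
SCr = (140 − 60) × 67.2 × 0.85 / (72 × 60) = 1.058 mg/dL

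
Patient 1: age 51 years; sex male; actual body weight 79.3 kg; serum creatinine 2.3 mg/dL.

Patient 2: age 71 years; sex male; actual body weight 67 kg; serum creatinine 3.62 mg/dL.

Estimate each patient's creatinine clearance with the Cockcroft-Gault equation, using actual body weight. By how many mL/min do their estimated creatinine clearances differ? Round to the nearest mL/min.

25 mL/min

Patient 1: CrCl = (140 − 51) × 79.3 / (72 × 2.3) = 7057.7 / 165.60 ≈ 42.6 mL/min
Patient 2: CrCl = (140 − 71) × 67 / (72 × 3.62) = 4623.0 / 260.64 ≈ 17.7 mL/min
|42.6 − 17.7| = 24.9 mL/min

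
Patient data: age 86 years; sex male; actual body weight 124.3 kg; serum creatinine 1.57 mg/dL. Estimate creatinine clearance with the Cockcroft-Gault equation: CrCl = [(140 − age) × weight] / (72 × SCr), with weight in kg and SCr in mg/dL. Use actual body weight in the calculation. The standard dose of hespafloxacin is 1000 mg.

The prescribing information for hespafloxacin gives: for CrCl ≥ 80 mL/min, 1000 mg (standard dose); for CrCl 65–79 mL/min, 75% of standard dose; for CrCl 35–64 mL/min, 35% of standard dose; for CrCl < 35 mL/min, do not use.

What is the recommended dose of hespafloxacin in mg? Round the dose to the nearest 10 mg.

CrCl = (140 − 86) × 124.3 / (72 × 1.57) = 6712.2 / 113.04 ≈ 59.4 mL/min
CrCl ≈ 59 mL/min → bracket 35–64 mL/min.
35% of 1000 mg = 350 mg

350 mg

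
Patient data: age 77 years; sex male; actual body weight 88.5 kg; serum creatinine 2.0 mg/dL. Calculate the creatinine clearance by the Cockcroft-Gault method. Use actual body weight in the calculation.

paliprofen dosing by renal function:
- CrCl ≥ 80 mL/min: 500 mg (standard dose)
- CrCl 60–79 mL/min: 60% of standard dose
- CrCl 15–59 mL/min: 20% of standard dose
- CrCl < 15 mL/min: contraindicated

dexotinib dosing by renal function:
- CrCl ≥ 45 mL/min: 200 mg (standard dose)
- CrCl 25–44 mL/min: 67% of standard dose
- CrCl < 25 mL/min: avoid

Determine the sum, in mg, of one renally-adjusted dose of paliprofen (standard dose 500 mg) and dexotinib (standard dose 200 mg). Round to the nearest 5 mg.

CrCl = (140 − 77) × 88.5 / (72 × 2) = 5575.5 / 144.00 ≈ 38.7 mL/min
CrCl ≈ 39 mL/min.
paliprofen: 15–59 mL/min → 20% of 500 mg = 100 mg.
dexotinib: 25–44 mL/min → 67% of 200 mg = 134 mg.
Total = 100 + 134 = 234 mg.

235 mg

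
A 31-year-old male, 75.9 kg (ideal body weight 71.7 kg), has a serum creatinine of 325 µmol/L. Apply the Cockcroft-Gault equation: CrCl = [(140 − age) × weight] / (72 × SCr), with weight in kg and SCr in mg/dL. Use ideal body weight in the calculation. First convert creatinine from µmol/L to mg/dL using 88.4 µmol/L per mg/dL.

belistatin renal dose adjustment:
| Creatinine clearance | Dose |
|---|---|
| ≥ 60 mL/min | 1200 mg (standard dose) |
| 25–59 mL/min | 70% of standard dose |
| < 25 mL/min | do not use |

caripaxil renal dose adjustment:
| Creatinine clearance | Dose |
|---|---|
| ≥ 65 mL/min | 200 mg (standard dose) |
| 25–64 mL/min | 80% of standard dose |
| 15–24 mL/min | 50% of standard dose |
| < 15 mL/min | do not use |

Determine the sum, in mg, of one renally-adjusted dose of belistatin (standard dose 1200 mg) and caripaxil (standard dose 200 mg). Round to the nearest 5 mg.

SCr = 325 / 88.4 = 3.676 mg/dL
CrCl = (140 − 31) × 71.7 / (72 × 3.676) = 7815.3 / 264.67 ≈ 29.5 mL/min
CrCl ≈ 30 mL/min.
belistatin: 25–59 mL/min → 70% of 1200 mg = 840 mg.
caripaxil: 25–64 mL/min → 80% of 200 mg = 160 mg.
Total = 840 + 160 = 1000 mg.

1000 mg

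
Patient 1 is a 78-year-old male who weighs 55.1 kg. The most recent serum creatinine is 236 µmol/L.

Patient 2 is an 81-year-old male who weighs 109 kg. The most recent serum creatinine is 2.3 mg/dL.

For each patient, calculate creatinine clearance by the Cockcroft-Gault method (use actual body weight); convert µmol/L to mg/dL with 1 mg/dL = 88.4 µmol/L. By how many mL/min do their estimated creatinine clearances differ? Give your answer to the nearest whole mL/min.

21 mL/min

Patient 1: SCr = 236 / 88.4 = 2.67 mg/dL
Patient 1: CrCl = (140 − 78) × 55.1 / (72 × 2.67) = 3416.2 / 192.24 ≈ 17.8 mL/min
Patient 2: CrCl = (140 − 81) × 109 / (72 × 2.3) = 6431.0 / 165.60 ≈ 38.8 mL/min
|17.8 − 38.8| = 21.0 mL/min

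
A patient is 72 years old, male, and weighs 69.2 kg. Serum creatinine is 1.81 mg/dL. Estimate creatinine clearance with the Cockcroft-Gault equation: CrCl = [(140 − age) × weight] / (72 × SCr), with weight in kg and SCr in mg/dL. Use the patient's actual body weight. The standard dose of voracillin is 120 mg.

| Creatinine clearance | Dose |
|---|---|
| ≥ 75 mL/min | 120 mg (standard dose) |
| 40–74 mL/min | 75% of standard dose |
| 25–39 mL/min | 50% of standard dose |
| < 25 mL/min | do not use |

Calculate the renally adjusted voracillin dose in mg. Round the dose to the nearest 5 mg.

CrCl = (140 − 72) × 69.2 / (72 × 1.81) = 4705.6 / 130.32 ≈ 36.1 mL/min
CrCl ≈ 36 mL/min → bracket 25–39 mL/min.
50% of 120 mg = 60 mg

60 mg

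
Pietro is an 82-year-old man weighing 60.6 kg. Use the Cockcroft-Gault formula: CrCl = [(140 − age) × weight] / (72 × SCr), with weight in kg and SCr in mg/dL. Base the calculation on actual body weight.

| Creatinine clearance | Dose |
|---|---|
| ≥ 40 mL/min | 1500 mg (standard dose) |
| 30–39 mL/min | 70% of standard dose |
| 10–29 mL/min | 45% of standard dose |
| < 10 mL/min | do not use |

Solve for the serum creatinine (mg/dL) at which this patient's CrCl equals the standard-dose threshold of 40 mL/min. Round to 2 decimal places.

Standard dose requires CrCl ≥ 40 mL/min.
Set (140 − 82) × 60.6 / (72 × SCr) = 40
SCr = (140 − 82) × 60.6 / (72 × 40) = 1.220 mg/dL

1.22 mg/dL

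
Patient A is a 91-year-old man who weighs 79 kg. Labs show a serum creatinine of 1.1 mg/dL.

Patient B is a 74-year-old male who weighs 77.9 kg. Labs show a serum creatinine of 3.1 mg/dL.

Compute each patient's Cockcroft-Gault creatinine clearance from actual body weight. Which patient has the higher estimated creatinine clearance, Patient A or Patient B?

Patient A

Patient A: CrCl = (140 − 91) × 79 / (72 × 1.1) = 3871.0 / 79.20 ≈ 48.9 mL/min
Patient B: CrCl = (140 − 74) × 77.9 / (72 × 3.1) = 5141.4 / 223.20 ≈ 23.0 mL/min
48.9 vs 23.0 mL/min → Patient A is higher.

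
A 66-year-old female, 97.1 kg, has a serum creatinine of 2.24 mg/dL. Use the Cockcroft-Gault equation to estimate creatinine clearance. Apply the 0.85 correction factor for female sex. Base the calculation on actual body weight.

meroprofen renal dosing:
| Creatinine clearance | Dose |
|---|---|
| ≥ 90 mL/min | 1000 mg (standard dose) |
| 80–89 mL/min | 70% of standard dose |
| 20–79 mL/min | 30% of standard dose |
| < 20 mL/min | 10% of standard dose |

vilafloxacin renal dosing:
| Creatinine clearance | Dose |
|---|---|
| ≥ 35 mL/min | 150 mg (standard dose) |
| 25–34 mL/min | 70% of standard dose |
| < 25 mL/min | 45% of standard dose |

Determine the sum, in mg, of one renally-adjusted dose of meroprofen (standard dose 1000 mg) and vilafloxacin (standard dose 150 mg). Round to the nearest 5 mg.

CrCl = (140 − 66) × 97.1 / (72 × 2.24) × 0.85 = 7185.4 / 161.28 × 0.85 ≈ 37.9 mL/min
CrCl ≈ 38 mL/min.
meroprofen: 20–79 mL/min → 30% of 1000 mg = 300 mg.
vilafloxacin: ≥ 35 mL/min → 100% of 150 mg = 150 mg.
Total = 300 + 150 = 450 mg.

450 mg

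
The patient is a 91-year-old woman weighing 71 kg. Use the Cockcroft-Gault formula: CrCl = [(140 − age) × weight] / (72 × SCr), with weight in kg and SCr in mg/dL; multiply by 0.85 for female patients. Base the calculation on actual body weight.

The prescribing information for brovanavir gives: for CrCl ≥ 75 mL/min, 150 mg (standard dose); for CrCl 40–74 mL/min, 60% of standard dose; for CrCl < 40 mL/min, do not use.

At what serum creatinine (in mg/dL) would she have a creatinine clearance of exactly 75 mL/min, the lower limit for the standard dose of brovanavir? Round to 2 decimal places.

Standard dose requires CrCl ≥ 75 mL/min.
Set (140 − 91) × 71 × 0.85 / (72 × SCr) = 75
SCr = (140 − 91) × 71 × 0.85 / (72 × 75) = 0.548 mg/dL

0.55 mg/dL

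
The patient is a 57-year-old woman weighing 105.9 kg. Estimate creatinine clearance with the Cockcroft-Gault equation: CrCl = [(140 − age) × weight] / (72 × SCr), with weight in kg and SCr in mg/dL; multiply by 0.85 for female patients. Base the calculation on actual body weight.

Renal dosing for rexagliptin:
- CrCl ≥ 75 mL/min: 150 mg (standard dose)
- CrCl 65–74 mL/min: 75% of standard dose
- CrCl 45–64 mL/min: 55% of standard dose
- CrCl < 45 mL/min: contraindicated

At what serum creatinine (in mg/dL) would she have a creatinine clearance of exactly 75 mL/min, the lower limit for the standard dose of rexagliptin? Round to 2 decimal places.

Standard dose requires CrCl ≥ 75 mL/min.
Set (140 − 57) × 105.9 × 0.85 / (72 × SCr) = 75
SCr = (140 − 57) × 105.9 × 0.85 / (72 × 75) = 1.384 mg/dL

1.38 mg/dL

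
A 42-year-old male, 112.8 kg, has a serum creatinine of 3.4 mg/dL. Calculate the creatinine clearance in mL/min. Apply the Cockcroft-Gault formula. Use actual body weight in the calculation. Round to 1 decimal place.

CrCl = (140 − 42) × 112.8 / (72 × 3.4) = 11054.4 / 244.80 ≈ 45.2 mL/min

45.2 mL/min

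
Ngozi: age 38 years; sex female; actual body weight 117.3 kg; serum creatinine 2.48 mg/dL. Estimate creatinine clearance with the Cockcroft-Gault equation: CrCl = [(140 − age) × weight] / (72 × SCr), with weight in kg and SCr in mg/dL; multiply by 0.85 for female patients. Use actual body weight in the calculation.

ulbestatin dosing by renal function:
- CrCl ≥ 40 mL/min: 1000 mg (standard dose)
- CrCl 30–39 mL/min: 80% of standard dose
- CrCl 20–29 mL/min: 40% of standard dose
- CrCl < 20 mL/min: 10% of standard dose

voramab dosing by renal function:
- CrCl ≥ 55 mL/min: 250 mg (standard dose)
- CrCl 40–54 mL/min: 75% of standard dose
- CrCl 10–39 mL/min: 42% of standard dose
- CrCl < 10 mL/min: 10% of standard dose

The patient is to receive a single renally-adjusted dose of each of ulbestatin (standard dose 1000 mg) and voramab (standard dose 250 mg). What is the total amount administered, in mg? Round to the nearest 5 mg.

CrCl = (140 − 38) × 117.3 / (72 × 2.48) × 0.85 = 11964.6 / 178.56 × 0.85 ≈ 57.0 mL/min
CrCl ≈ 57 mL/min.
ulbestatin: ≥ 40 mL/min → 100% of 1000 mg = 1000 mg.
voramab: ≥ 55 mL/min → 100% of 250 mg = 250 mg.
Total = 1000 + 250 = 1250 mg.

1250 mg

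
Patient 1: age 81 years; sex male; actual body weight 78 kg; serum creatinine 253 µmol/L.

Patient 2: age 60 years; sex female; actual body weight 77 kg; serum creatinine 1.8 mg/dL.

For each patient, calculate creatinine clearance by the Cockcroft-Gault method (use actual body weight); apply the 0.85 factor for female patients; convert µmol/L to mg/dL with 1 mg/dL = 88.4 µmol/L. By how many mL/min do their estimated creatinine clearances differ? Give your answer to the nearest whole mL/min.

18 mL/min

Patient 1: SCr = 253 / 88.4 = 2.862 mg/dL
Patient 1: CrCl = (140 − 81) × 78 / (72 × 2.862) = 4602.0 / 206.06 ≈ 22.3 mL/min
Patient 2: CrCl = (140 − 60) × 77 / (72 × 1.8) × 0.85 = 6160.0 / 129.60 × 0.85 ≈ 40.4 mL/min
|22.3 − 40.4| = 18.1 mL/min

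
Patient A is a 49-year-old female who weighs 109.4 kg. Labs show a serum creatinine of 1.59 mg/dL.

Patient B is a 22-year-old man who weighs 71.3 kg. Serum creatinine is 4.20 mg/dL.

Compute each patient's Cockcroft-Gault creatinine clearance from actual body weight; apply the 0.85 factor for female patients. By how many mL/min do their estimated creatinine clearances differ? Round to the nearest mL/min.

Patient A: CrCl = (140 − 49) × 109.4 / (72 × 1.59) × 0.85 = 9955.4 / 114.48 × 0.85 ≈ 73.9 mL/min
Patient B: CrCl = (140 − 22) × 71.3 / (72 × 4.2) = 8413.4 / 302.40 ≈ 27.8 mL/min
|73.9 − 27.8| = 46.1 mL/min

46 mL/min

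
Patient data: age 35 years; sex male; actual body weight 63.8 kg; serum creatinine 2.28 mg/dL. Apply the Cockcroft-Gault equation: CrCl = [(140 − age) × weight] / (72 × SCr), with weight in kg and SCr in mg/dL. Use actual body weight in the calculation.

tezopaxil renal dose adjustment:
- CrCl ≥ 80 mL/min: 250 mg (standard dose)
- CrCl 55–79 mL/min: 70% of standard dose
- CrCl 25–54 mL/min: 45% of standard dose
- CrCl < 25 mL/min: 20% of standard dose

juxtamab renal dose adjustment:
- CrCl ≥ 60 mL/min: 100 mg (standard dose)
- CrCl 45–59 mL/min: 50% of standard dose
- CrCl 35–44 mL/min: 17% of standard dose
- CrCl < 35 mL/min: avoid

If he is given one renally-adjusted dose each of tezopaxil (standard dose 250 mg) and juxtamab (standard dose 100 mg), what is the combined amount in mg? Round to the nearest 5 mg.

130 mg

CrCl = (140 − 35) × 63.8 / (72 × 2.28) = 6699.0 / 164.16 ≈ 40.8 mL/min
CrCl ≈ 41 mL/min.
tezopaxil: 25–54 mL/min → 45% of 250 mg = 112.5 mg.
juxtamab: 35–44 mL/min → 17% of 100 mg = 17 mg.
Total = 112.5 + 17 = 129.5 mg.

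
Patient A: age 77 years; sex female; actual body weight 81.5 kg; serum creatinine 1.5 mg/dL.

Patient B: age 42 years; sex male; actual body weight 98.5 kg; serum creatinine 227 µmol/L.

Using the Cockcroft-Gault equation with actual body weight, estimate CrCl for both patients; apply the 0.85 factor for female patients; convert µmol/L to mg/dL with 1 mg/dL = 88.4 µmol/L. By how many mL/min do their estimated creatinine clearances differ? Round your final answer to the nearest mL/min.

Patient A: CrCl = (140 − 77) × 81.5 / (72 × 1.5) × 0.85 = 5134.5 / 108.00 × 0.85 ≈ 40.4 mL/min
Patient B: SCr = 227 / 88.4 = 2.568 mg/dL
Patient B: CrCl = (140 − 42) × 98.5 / (72 × 2.568) = 9653.0 / 184.90 ≈ 52.2 mL/min
|40.4 − 52.2| = 11.8 mL/min

12 mL/min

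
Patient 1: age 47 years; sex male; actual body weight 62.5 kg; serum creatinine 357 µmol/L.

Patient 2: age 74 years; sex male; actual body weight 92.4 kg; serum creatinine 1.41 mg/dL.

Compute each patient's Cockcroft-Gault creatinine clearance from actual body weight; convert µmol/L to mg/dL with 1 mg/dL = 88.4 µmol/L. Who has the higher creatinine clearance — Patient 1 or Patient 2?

Patient 1: SCr = 357 / 88.4 = 4.038 mg/dL
Patient 1: CrCl = (140 − 47) × 62.5 / (72 × 4.038) = 5812.5 / 290.74 ≈ 20.0 mL/min
Patient 2: CrCl = (140 − 74) × 92.4 / (72 × 1.41) = 6098.4 / 101.52 ≈ 60.1 mL/min
20.0 vs 60.1 mL/min → Patient 2 is higher.

Patient 2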